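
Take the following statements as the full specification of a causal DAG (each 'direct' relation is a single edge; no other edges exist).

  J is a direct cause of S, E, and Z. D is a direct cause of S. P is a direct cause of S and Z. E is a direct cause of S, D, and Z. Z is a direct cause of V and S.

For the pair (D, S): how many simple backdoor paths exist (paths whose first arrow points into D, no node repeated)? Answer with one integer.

A backdoor path from D to S is any simple undirected path whose first edge points into D (i.e. leaves D via a parent).
Parents of D: {E}.
Enumerating:
  P1: D <- E <- J -> Z <- P -> S
  P2: D <- E <- J -> Z -> S
  P3: D <- E <- J -> S
  P4: D <- E -> Z <- J -> S
  P5: D <- E -> Z <- P -> S
  P6: D <- E -> Z -> S
  P7: D <- E -> S
That exhausts the simple backdoor paths. Count: 7.

7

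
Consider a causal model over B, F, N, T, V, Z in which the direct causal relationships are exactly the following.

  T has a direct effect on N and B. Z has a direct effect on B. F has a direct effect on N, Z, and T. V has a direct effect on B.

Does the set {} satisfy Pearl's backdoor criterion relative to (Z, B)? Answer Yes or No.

Backdoor paths from Z to B (paths whose first edge points into Z):
  P1: Z <- F -> T -> B
  P2: Z <- F -> N <- T -> B
Condition 1 (no descendant of Z in the set): holds — descendants of Z are {B}; none are in {}.
Condition 2 (every backdoor path blocked by {}):
  P1: open — no interior node is in the conditioning set.
  P2: blocked at collider N (neither it nor any descendant is in the conditioning set).
{} does not satisfy the backdoor criterion.

No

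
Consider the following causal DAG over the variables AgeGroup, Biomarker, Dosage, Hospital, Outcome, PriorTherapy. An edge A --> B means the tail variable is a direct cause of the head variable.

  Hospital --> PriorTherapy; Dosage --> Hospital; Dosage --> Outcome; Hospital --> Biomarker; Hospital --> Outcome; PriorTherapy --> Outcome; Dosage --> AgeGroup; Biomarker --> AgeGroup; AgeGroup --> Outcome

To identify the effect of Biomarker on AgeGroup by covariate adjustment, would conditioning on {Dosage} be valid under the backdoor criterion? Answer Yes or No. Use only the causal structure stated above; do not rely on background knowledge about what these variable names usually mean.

Yes

Backdoor paths from Biomarker to AgeGroup (paths whose first edge points into Biomarker):
  P1: Biomarker <- Hospital <- Dosage -> AgeGroup
  P2: Biomarker <- Hospital <- Dosage -> Outcome <- AgeGroup
  P3: Biomarker <- Hospital -> PriorTherapy -> Outcome <- Dosage -> AgeGroup
  P4: Biomarker <- Hospital -> PriorTherapy -> Outcome <- AgeGroup
  P5: Biomarker <- Hospital -> Outcome <- Dosage -> AgeGroup
  P6: Biomarker <- Hospital -> Outcome <- AgeGroup
Condition 1 (no descendant of Biomarker in the set): holds — descendants of Biomarker are {AgeGroup, Outcome}; none are in {Dosage}.
Condition 2 (every backdoor path blocked by {Dosage}):
  P1: blocked at fork node Dosage ∈ conditioning set.
  P2: blocked at fork node Dosage ∈ conditioning set.
  P3: blocked at collider Outcome (neither it nor any descendant is in the conditioning set).
  P4: blocked at collider Outcome (neither it nor any descendant is in the conditioning set).
  P5: blocked at collider Outcome (neither it nor any descendant is in the conditioning set).
  P6: blocked at collider Outcome (neither it nor any descendant is in the conditioning set).
{Dosage} satisfies the backdoor criterion.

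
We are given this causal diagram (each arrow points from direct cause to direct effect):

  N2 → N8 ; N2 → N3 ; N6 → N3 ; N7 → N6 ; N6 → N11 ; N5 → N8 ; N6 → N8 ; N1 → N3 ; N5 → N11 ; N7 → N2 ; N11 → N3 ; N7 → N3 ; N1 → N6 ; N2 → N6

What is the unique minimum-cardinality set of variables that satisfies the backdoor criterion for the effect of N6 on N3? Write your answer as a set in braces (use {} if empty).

Variables eligible for adjustment (non-descendants of N6, excluding N6 and N3): {N1, N2, N5, N7}.
Backdoor paths from N6 to N3:
  P1: N6 <- N7 -> N2 -> N8 <- N5 -> N11 -> N3
  P2: N6 <- N7 -> N2 -> N3
  P3: N6 <- N7 -> N3
  P4: N6 <- N1 -> N3
  P5: N6 <- N2 <- N7 -> N3
  P6: N6 <- N2 -> N8 <- N5 -> N11 -> N3
  P7: N6 <- N2 -> N3
The empty set is not sufficient: P2 (N6 <- N7 -> N2 -> N3) has no collider blocking it and no conditioned non-collider, so it is open.
Try {N1, N2, N7}:
  P1: blocked at fork node N7 ∈ conditioning set.
  P2: blocked at fork node N7 ∈ conditioning set.
  P3: blocked at fork node N7 ∈ conditioning set.
  P4: blocked at fork node N1 ∈ conditioning set.
  P5: blocked at chain node N2 ∈ conditioning set.
  P6: blocked at fork node N2 ∈ conditioning set.
  P7: blocked at fork node N2 ∈ conditioning set.
{N1, N2, N7} contains no descendant of N6 and blocks every backdoor path.
Every element of {N1, N2, N7} is needed (dropping N1 leaves P4 open; dropping N2 leaves P7 open; dropping N7 leaves P3 open), so no proper subset is valid.
Among all size-3 subsets of the eligible variables, only {N1, N2, N7} blocks every backdoor path, so it is the unique smallest valid adjustment set.

{N1, N2, N7}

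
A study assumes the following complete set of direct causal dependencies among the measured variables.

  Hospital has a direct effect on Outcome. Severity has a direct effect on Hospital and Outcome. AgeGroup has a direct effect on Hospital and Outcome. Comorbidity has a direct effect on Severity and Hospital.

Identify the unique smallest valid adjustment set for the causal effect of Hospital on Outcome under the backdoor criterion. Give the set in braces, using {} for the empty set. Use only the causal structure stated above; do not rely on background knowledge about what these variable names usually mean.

Variables eligible for adjustment (non-descendants of Hospital, excluding Hospital and Outcome): {AgeGroup, Comorbidity, Severity}.
Backdoor paths from Hospital to Outcome:
  P1: Hospital <- AgeGroup -> Outcome
  P2: Hospital <- Comorbidity -> Severity -> Outcome
  P3: Hospital <- Severity -> Outcome
The empty set is not sufficient: P1 (Hospital <- AgeGroup -> Outcome) has no collider blocking it and no conditioned non-collider, so it is open.
Try {AgeGroup, Severity}:
  P1: blocked at fork node AgeGroup ∈ conditioning set.
  P2: blocked at chain node Severity ∈ conditioning set.
  P3: blocked at fork node Severity ∈ conditioning set.
{AgeGroup, Severity} contains no descendant of Hospital and blocks every backdoor path.
Every element of {AgeGroup, Severity} is needed (dropping AgeGroup leaves P1 open; dropping Severity leaves P2 open), so no proper subset is valid.
Among all size-2 subsets of the eligible variables, only {AgeGroup, Severity} blocks every backdoor path, so it is the unique smallest valid adjustment set.

{AgeGroup, Severity}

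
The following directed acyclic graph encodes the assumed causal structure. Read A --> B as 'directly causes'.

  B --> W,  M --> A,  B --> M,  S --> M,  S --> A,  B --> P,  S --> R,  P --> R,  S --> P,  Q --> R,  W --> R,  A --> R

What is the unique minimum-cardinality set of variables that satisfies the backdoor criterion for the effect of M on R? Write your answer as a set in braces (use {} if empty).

Variables eligible for adjustment (non-descendants of M, excluding M and R): {B, P, Q, S, W}.
Backdoor paths from M to R:
  P1: M <- B -> W -> R
  P2: M <- B -> P <- S -> A -> R
  P3: M <- B -> P <- S -> R
  P4: M <- B -> P -> R
  P5: M <- S -> A -> R
  P6: M <- S -> P <- B -> W -> R
  P7: M <- S -> P -> R
  P8: M <- S -> R
The empty set is not sufficient: P1 (M <- B -> W -> R) has no collider blocking it and no conditioned non-collider, so it is open.
Try {B, S}:
  P1: blocked at fork node B ∈ conditioning set.
  P2: blocked at fork node B ∈ conditioning set.
  P3: blocked at fork node B ∈ conditioning set.
  P4: blocked at fork node B ∈ conditioning set.
  P5: blocked at fork node S ∈ conditioning set.
  P6: blocked at fork node S ∈ conditioning set.
  P7: blocked at fork node S ∈ conditioning set.
  P8: blocked at fork node S ∈ conditioning set.
{B, S} contains no descendant of M and blocks every backdoor path.
Every element of {B, S} is needed (dropping B leaves P1 open; dropping S leaves P5 open), so no proper subset is valid.
Among all size-2 subsets of the eligible variables, only {B, S} blocks every backdoor path, so it is the unique smallest valid adjustment set.

{B, S}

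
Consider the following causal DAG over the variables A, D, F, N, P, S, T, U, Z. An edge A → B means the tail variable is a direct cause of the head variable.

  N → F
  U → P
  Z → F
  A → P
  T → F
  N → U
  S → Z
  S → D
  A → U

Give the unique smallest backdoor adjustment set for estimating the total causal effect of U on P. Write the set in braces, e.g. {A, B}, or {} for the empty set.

{A}

Variables eligible for adjustment (non-descendants of U, excluding U and P): {A, D, F, N, S, T, Z}.
Backdoor paths from U to P:
  P1: U <- A -> P
The empty set is not sufficient: P1 (U <- A -> P) has no collider blocking it and no conditioned non-collider, so it is open.
Try {A}:
  P1: blocked at fork node A ∈ conditioning set.
{A} contains no descendant of U and blocks every backdoor path.
No other singleton works — e.g. {S} leaves P1 open — so {A} is the unique smallest valid adjustment set.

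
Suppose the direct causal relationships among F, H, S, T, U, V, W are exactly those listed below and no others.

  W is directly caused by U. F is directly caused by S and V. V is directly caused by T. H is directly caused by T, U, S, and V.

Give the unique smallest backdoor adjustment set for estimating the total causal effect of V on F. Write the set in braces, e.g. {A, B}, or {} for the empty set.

{}

Variables eligible for adjustment (non-descendants of V, excluding V and F): {S, T, U, W}.
Backdoor paths from V to F:
  P1: V <- T -> H <- S -> F
Each backdoor path contains an unconditioned collider, so every path is already blocked with the empty conditioning set:
  P1: blocked at collider H (neither it nor any descendant is in the conditioning set).
The empty set is therefore the unique smallest valid set.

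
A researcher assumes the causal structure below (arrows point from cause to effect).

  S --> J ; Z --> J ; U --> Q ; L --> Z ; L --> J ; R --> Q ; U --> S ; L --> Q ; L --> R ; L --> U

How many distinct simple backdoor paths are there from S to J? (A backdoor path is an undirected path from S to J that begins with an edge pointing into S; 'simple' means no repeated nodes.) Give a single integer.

6

A backdoor path from S to J is any simple undirected path whose first edge points into S (i.e. leaves S via a parent).
Parents of S: {U}.
Enumerating:
  P1: S <- U <- L -> Z -> J
  P2: S <- U <- L -> J
  P3: S <- U -> Q <- L -> Z -> J
  P4: S <- U -> Q <- L -> J
  P5: S <- U -> Q <- R <- L -> Z -> J
  P6: S <- U -> Q <- R <- L -> J
That exhausts the simple backdoor paths. Count: 6.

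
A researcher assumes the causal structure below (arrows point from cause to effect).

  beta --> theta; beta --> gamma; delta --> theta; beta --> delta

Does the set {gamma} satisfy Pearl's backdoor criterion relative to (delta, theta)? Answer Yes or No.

No

Backdoor paths from delta to theta (paths whose first edge points into delta):
  P1: delta <- beta -> theta
Condition 1 (no descendant of delta in the set): holds — descendants of delta are {theta}; none are in {gamma}.
Condition 2 (every backdoor path blocked by {gamma}):
  P1: open — no interior node is in the conditioning set.
{gamma} does not satisfy the backdoor criterion.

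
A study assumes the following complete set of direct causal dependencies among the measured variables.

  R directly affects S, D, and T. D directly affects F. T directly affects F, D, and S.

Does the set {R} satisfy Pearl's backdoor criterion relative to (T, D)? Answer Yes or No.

Backdoor paths from T to D (paths whose first edge points into T):
  P1: T <- R -> D
Condition 1 (no descendant of T in the set): holds — descendants of T are {D, F, S}; none are in {R}.
Condition 2 (every backdoor path blocked by {R}):
  P1: blocked at fork node R ∈ conditioning set.
{R} satisfies the backdoor criterion.

Yes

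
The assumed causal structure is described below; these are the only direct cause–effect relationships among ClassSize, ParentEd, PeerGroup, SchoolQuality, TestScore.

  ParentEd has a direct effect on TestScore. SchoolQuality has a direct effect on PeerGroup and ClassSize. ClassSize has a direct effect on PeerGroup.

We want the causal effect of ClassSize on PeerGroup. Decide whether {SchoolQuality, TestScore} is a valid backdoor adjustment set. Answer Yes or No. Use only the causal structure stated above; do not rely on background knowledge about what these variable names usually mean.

Backdoor paths from ClassSize to PeerGroup (paths whose first edge points into ClassSize):
  P1: ClassSize <- SchoolQuality -> PeerGroup
Condition 1 (no descendant of ClassSize in the set): holds — descendants of ClassSize are {PeerGroup}; none are in {SchoolQuality, TestScore}.
Condition 2 (every backdoor path blocked by {SchoolQuality, TestScore}):
  P1: blocked at fork node SchoolQuality ∈ conditioning set.
{SchoolQuality, TestScore} satisfies the backdoor criterion.

Yes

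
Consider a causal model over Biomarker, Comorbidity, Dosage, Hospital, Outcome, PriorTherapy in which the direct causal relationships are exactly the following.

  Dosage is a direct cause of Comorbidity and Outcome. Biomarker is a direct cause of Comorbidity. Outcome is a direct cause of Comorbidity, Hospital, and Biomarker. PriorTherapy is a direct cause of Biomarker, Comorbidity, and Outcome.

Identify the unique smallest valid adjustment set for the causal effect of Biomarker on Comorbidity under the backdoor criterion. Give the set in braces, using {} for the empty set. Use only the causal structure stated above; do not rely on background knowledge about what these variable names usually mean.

{Outcome, PriorTherapy}

Variables eligible for adjustment (non-descendants of Biomarker, excluding Biomarker and Comorbidity): {Dosage, Hospital, Outcome, PriorTherapy}.
Backdoor paths from Biomarker to Comorbidity:
  P1: Biomarker <- PriorTherapy -> Outcome <- Dosage -> Comorbidity
  P2: Biomarker <- PriorTherapy -> Outcome -> Comorbidity
  P3: Biomarker <- PriorTherapy -> Comorbidity
  P4: Biomarker <- Outcome <- PriorTherapy -> Comorbidity
  P5: Biomarker <- Outcome <- Dosage -> Comorbidity
  P6: Biomarker <- Outcome -> Comorbidity
The empty set is not sufficient: P2 (Biomarker <- PriorTherapy -> Outcome -> Comorbidity) has no collider blocking it and no conditioned non-collider, so it is open.
Try {Outcome, PriorTherapy}:
  P1: blocked at fork node PriorTherapy ∈ conditioning set.
  P2: blocked at fork node PriorTherapy ∈ conditioning set.
  P3: blocked at fork node PriorTherapy ∈ conditioning set.
  P4: blocked at chain node Outcome ∈ conditioning set.
  P5: blocked at chain node Outcome ∈ conditioning set.
  P6: blocked at fork node Outcome ∈ conditioning set.
{Outcome, PriorTherapy} contains no descendant of Biomarker and blocks every backdoor path.
Every element of {Outcome, PriorTherapy} is needed (dropping Outcome leaves P5 open; dropping PriorTherapy leaves P1 open), so no proper subset is valid.
Among all size-2 subsets of the eligible variables, only {Outcome, PriorTherapy} blocks every backdoor path, so it is the unique smallest valid adjustment set.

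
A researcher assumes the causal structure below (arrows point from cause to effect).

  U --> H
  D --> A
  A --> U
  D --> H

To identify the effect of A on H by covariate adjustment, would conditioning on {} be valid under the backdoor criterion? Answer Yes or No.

Backdoor paths from A to H (paths whose first edge points into A):
  P1: A <- D -> H
Condition 1 (no descendant of A in the set): holds — descendants of A are {H, U}; none are in {}.
Condition 2 (every backdoor path blocked by {}):
  P1: open — no interior node is in the conditioning set.
{} does not satisfy the backdoor criterion.

No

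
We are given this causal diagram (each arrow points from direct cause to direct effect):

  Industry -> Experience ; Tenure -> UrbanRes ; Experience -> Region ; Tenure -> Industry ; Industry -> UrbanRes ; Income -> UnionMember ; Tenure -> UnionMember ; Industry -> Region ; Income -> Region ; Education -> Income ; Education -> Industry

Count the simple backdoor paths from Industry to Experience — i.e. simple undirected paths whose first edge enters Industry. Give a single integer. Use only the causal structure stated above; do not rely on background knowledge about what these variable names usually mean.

A backdoor path from Industry to Experience is any simple undirected path whose first edge points into Industry (i.e. leaves Industry via a parent).
Parents of Industry: {Education, Tenure}.
Enumerating:
  P1: Industry <- Education -> Income -> Region <- Experience
  P2: Industry <- Tenure -> UnionMember <- Income -> Region <- Experience
That exhausts the simple backdoor paths. Count: 2.

2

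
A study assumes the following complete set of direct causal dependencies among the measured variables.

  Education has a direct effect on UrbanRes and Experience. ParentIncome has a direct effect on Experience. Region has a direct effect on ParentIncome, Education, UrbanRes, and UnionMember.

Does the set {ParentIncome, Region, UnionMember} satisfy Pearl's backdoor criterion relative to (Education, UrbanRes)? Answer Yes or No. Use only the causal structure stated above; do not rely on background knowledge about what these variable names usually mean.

Yes

Backdoor paths from Education to UrbanRes (paths whose first edge points into Education):
  P1: Education <- Region -> UrbanRes
Condition 1 (no descendant of Education in the set): holds — descendants of Education are {Experience, UrbanRes}; none are in {ParentIncome, Region, UnionMember}.
Condition 2 (every backdoor path blocked by {ParentIncome, Region, UnionMember}):
  P1: blocked at fork node Region ∈ conditioning set.
{ParentIncome, Region, UnionMember} satisfies the backdoor criterion.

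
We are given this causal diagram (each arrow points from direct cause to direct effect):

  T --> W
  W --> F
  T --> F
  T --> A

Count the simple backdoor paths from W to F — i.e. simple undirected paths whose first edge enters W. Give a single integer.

1

A backdoor path from W to F is any simple undirected path whose first edge points into W (i.e. leaves W via a parent).
Parents of W: {T}.
Enumerating:
  P1: W <- T -> F
That exhausts the simple backdoor paths. Count: 1.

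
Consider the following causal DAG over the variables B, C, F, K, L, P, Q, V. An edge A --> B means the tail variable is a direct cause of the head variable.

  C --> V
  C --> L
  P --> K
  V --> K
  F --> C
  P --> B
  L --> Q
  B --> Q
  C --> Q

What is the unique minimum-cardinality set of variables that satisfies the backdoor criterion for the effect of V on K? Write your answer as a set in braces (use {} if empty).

Variables eligible for adjustment (non-descendants of V, excluding V and K): {B, C, F, L, P, Q}.
Backdoor paths from V to K:
  P1: V <- C -> L -> Q <- B <- P -> K
  P2: V <- C -> Q <- B <- P -> K
Each backdoor path contains an unconditioned collider, so every path is already blocked with the empty conditioning set:
  P1: blocked at collider Q (neither it nor any descendant is in the conditioning set).
  P2: blocked at collider Q (neither it nor any descendant is in the conditioning set).
The empty set is therefore the unique smallest valid set.

{}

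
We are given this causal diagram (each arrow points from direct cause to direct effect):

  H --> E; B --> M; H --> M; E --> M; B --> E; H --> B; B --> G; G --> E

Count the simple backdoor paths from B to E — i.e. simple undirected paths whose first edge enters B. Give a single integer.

2

A backdoor path from B to E is any simple undirected path whose first edge points into B (i.e. leaves B via a parent).
Parents of B: {H}.
Enumerating:
  P1: B <- H -> E
  P2: B <- H -> M <- E
That exhausts the simple backdoor paths. Count: 2.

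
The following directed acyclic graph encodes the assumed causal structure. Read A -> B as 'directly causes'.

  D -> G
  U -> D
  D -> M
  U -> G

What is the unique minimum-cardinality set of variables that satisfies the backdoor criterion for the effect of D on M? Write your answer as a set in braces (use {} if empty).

Variables eligible for adjustment (non-descendants of D, excluding D and M): {U}.
Backdoor paths from D to M:
  (none)
With no backdoor paths the empty set already satisfies the criterion, and it is trivially minimal.

{}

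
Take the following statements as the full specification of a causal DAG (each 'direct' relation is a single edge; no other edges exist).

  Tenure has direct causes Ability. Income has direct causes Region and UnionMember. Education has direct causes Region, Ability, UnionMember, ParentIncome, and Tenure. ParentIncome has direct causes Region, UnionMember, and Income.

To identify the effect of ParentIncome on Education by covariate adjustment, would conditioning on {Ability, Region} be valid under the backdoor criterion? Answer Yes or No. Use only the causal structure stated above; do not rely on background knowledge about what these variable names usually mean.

Backdoor paths from ParentIncome to Education (paths whose first edge points into ParentIncome):
  P1: ParentIncome <- Region -> Income <- UnionMember -> Education
  P2: ParentIncome <- Region -> Education
  P3: ParentIncome <- UnionMember -> Income <- Region -> Education
  P4: ParentIncome <- UnionMember -> Education
  P5: ParentIncome <- Income <- Region -> Education
  P6: ParentIncome <- Income <- UnionMember -> Education
Condition 1 (no descendant of ParentIncome in the set): holds — descendants of ParentIncome are {Education}; none are in {Ability, Region}.
Condition 2 (every backdoor path blocked by {Ability, Region}):
  P1: blocked at fork node Region ∈ conditioning set.
  P2: blocked at fork node Region ∈ conditioning set.
  P3: blocked at collider Income (neither it nor any descendant is in the conditioning set).
  P4: open — no interior node is in the conditioning set.
  P5: blocked at fork node Region ∈ conditioning set.
  P6: open — no interior node is in the conditioning set.
{Ability, Region} does not satisfy the backdoor criterion.

No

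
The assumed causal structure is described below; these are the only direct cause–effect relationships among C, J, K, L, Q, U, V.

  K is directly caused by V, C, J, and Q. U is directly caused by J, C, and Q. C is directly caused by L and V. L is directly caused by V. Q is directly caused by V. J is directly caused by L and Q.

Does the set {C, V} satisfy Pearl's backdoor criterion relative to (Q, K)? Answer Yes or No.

Yes

Backdoor paths from Q to K (paths whose first edge points into Q):
  P1: Q <- V -> L -> J -> U <- C -> K
  P2: Q <- V -> L -> J -> K
  P3: Q <- V -> L -> C -> U <- J -> K
  P4: Q <- V -> L -> C -> K
  P5: Q <- V -> C <- L -> J -> K
  P6: Q <- V -> C -> U <- J -> K
  P7: Q <- V -> C -> K
  P8: Q <- V -> K
Condition 1 (no descendant of Q in the set): holds — descendants of Q are {J, K, U}; none are in {C, V}.
Condition 2 (every backdoor path blocked by {C, V}):
  P1: blocked at fork node V ∈ conditioning set.
  P2: blocked at fork node V ∈ conditioning set.
  P3: blocked at fork node V ∈ conditioning set.
  P4: blocked at fork node V ∈ conditioning set.
  P5: blocked at fork node V ∈ conditioning set.
  P6: blocked at fork node V ∈ conditioning set.
  P7: blocked at fork node V ∈ conditioning set.
  P8: blocked at fork node V ∈ conditioning set.
{C, V} satisfies the backdoor criterion.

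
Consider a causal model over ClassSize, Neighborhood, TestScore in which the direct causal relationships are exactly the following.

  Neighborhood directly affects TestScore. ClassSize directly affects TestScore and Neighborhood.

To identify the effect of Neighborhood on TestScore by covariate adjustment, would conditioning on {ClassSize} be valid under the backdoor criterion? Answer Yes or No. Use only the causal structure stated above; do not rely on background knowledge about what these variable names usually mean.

Yes

Backdoor paths from Neighborhood to TestScore (paths whose first edge points into Neighborhood):
  P1: Neighborhood <- ClassSize -> TestScore
Condition 1 (no descendant of Neighborhood in the set): holds — descendants of Neighborhood are {TestScore}; none are in {ClassSize}.
Condition 2 (every backdoor path blocked by {ClassSize}):
  P1: blocked at fork node ClassSize ∈ conditioning set.
{ClassSize} satisfies the backdoor criterion.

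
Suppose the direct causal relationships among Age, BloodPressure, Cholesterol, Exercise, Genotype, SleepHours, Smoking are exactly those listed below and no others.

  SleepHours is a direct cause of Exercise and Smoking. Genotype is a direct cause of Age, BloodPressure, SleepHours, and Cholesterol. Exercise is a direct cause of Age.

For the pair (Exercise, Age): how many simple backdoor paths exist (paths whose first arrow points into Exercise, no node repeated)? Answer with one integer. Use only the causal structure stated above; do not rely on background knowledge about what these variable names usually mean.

A backdoor path from Exercise to Age is any simple undirected path whose first edge points into Exercise (i.e. leaves Exercise via a parent).
Parents of Exercise: {SleepHours}.
Enumerating:
  P1: Exercise <- SleepHours <- Genotype -> Age
That exhausts the simple backdoor paths. Count: 1.

1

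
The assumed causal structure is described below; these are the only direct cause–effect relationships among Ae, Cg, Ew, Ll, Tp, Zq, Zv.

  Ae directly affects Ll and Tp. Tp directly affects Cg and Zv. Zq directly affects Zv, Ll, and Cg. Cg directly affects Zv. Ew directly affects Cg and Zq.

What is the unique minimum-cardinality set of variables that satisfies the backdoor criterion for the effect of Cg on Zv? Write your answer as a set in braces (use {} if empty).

Variables eligible for adjustment (non-descendants of Cg, excluding Cg and Zv): {Ae, Ew, Ll, Tp, Zq}.
Backdoor paths from Cg to Zv:
  P1: Cg <- Tp <- Ae -> Ll <- Zq -> Zv
  P2: Cg <- Tp -> Zv
  P3: Cg <- Ew -> Zq -> Ll <- Ae -> Tp -> Zv
  P4: Cg <- Ew -> Zq -> Zv
  P5: Cg <- Zq -> Ll <- Ae -> Tp -> Zv
  P6: Cg <- Zq -> Zv
The empty set is not sufficient: P2 (Cg <- Tp -> Zv) has no collider blocking it and no conditioned non-collider, so it is open.
Try {Tp, Zq}:
  P1: blocked at chain node Tp ∈ conditioning set.
  P2: blocked at fork node Tp ∈ conditioning set.
  P3: blocked at chain node Zq ∈ conditioning set.
  P4: blocked at chain node Zq ∈ conditioning set.
  P5: blocked at fork node Zq ∈ conditioning set.
  P6: blocked at fork node Zq ∈ conditioning set.
{Tp, Zq} contains no descendant of Cg and blocks every backdoor path.
Every element of {Tp, Zq} is needed (dropping Tp leaves P2 open; dropping Zq leaves P4 open), so no proper subset is valid.
Among all size-2 subsets of the eligible variables, only {Tp, Zq} blocks every backdoor path, so it is the unique smallest valid adjustment set.

{Tp, Zq}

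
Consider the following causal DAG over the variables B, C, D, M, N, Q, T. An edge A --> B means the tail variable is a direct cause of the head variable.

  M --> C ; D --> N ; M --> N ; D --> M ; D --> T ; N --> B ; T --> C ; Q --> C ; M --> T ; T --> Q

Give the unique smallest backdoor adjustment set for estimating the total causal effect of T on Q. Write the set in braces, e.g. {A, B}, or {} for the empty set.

{}

Variables eligible for adjustment (non-descendants of T, excluding T and Q): {B, D, M, N}.
Backdoor paths from T to Q:
  P1: T <- D -> M -> C <- Q
  P2: T <- D -> N <- M -> C <- Q
  P3: T <- M -> C <- Q
Each backdoor path contains an unconditioned collider, so every path is already blocked with the empty conditioning set:
  P1: blocked at collider C (neither it nor any descendant is in the conditioning set).
  P2: blocked at collider N (neither it nor any descendant is in the conditioning set).
  P3: blocked at collider C (neither it nor any descendant is in the conditioning set).
The empty set is therefore the unique smallest valid set.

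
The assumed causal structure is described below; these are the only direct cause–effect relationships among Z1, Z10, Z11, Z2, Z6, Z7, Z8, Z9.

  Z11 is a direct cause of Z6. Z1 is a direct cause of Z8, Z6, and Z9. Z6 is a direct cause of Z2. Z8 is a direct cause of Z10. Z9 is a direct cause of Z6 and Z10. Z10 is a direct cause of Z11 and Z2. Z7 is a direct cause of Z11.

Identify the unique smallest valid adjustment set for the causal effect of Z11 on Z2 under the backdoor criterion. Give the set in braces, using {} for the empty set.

{Z10}

Variables eligible for adjustment (non-descendants of Z11, excluding Z11 and Z2): {Z1, Z10, Z7, Z8, Z9}.
Backdoor paths from Z11 to Z2:
  P1: Z11 <- Z10 <- Z8 <- Z1 -> Z9 -> Z6 -> Z2
  P2: Z11 <- Z10 <- Z8 <- Z1 -> Z6 -> Z2
  P3: Z11 <- Z10 <- Z9 <- Z1 -> Z6 -> Z2
  P4: Z11 <- Z10 <- Z9 -> Z6 -> Z2
  P5: Z11 <- Z10 -> Z2
The empty set is not sufficient: P1 (Z11 <- Z10 <- Z8 <- Z1 -> Z9 -> Z6 -> Z2) has no collider blocking it and no conditioned non-collider, so it is open.
Try {Z10}:
  P1: blocked at chain node Z10 ∈ conditioning set.
  P2: blocked at chain node Z10 ∈ conditioning set.
  P3: blocked at chain node Z10 ∈ conditioning set.
  P4: blocked at chain node Z10 ∈ conditioning set.
  P5: blocked at fork node Z10 ∈ conditioning set.
{Z10} contains no descendant of Z11 and blocks every backdoor path.
No other singleton works — e.g. {Z7} leaves P1 open — so {Z10} is the unique smallest valid adjustment set.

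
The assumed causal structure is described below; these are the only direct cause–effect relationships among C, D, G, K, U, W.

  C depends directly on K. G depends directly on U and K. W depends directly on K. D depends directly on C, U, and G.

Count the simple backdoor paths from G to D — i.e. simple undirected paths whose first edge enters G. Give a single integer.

2

A backdoor path from G to D is any simple undirected path whose first edge points into G (i.e. leaves G via a parent).
Parents of G: {K, U}.
Enumerating:
  P1: G <- K -> C -> D
  P2: G <- U -> D
That exhausts the simple backdoor paths. Count: 2.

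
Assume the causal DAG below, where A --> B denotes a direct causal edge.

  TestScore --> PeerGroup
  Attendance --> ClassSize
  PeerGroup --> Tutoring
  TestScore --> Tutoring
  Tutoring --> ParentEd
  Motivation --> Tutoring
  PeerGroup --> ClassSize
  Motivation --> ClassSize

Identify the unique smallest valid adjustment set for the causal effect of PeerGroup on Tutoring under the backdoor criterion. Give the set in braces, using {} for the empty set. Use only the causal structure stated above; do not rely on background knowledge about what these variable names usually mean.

{TestScore}

Variables eligible for adjustment (non-descendants of PeerGroup, excluding PeerGroup and Tutoring): {Attendance, Motivation, TestScore}.
Backdoor paths from PeerGroup to Tutoring:
  P1: PeerGroup <- TestScore -> Tutoring
The empty set is not sufficient: P1 (PeerGroup <- TestScore -> Tutoring) has no collider blocking it and no conditioned non-collider, so it is open.
Try {TestScore}:
  P1: blocked at fork node TestScore ∈ conditioning set.
{TestScore} contains no descendant of PeerGroup and blocks every backdoor path.
No other singleton works — e.g. {Attendance} leaves P1 open — so {TestScore} is the unique smallest valid adjustment set.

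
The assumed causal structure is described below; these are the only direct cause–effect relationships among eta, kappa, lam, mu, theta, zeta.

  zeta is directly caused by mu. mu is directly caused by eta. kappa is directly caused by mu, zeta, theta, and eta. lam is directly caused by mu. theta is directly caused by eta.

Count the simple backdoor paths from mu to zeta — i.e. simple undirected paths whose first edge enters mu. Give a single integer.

2

A backdoor path from mu to zeta is any simple undirected path whose first edge points into mu (i.e. leaves mu via a parent).
Parents of mu: {eta}.
Enumerating:
  P1: mu <- eta -> theta -> kappa <- zeta
  P2: mu <- eta -> kappa <- zeta
That exhausts the simple backdoor paths. Count: 2.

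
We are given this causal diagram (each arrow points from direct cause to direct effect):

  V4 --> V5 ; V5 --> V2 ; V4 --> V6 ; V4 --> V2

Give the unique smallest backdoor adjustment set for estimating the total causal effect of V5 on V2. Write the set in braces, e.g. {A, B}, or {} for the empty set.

{V4}

Variables eligible for adjustment (non-descendants of V5, excluding V5 and V2): {V4, V6}.
Backdoor paths from V5 to V2:
  P1: V5 <- V4 -> V2
The empty set is not sufficient: P1 (V5 <- V4 -> V2) has no collider blocking it and no conditioned non-collider, so it is open.
Try {V4}:
  P1: blocked at fork node V4 ∈ conditioning set.
{V4} contains no descendant of V5 and blocks every backdoor path.
No other singleton works — e.g. {V6} leaves P1 open — so {V4} is the unique smallest valid adjustment set.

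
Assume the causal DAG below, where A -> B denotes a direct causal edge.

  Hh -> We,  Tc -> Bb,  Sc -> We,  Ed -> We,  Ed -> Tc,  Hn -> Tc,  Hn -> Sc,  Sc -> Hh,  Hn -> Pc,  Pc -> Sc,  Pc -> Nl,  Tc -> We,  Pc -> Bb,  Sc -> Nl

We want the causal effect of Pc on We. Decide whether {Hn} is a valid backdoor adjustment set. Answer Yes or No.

Backdoor paths from Pc to We (paths whose first edge points into Pc):
  P1: Pc <- Hn -> Sc -> Hh -> We
  P2: Pc <- Hn -> Sc -> We
  P3: Pc <- Hn -> Tc <- Ed -> We
  P4: Pc <- Hn -> Tc -> We
Condition 1 (no descendant of Pc in the set): holds — descendants of Pc are {Bb, Hh, Nl, Sc, We}; none are in {Hn}.
Condition 2 (every backdoor path blocked by {Hn}):
  P1: blocked at fork node Hn ∈ conditioning set.
  P2: blocked at fork node Hn ∈ conditioning set.
  P3: blocked at fork node Hn ∈ conditioning set.
  P4: blocked at fork node Hn ∈ conditioning set.
{Hn} satisfies the backdoor criterion.

Yes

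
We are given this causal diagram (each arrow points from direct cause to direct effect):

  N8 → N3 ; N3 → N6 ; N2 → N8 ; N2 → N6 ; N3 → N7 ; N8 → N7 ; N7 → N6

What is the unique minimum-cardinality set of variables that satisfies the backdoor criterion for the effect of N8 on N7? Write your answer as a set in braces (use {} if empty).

{}

Variables eligible for adjustment (non-descendants of N8, excluding N8 and N7): {N2}.
Backdoor paths from N8 to N7:
  P1: N8 <- N2 -> N6 <- N3 -> N7
  P2: N8 <- N2 -> N6 <- N7
Each backdoor path contains an unconditioned collider, so every path is already blocked with the empty conditioning set:
  P1: blocked at collider N6 (neither it nor any descendant is in the conditioning set).
  P2: blocked at collider N6 (neither it nor any descendant is in the conditioning set).
The empty set is therefore the unique smallest valid set.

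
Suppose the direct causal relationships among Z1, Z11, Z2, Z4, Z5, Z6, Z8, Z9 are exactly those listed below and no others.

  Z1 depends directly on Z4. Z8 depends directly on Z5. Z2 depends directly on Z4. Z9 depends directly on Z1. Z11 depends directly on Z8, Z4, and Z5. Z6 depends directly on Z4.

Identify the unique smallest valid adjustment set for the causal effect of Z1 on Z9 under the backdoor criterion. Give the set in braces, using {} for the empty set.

Variables eligible for adjustment (non-descendants of Z1, excluding Z1 and Z9): {Z11, Z2, Z4, Z5, Z6, Z8}.
Backdoor paths from Z1 to Z9:
  (none)
With no backdoor paths the empty set already satisfies the criterion, and it is trivially minimal.

{}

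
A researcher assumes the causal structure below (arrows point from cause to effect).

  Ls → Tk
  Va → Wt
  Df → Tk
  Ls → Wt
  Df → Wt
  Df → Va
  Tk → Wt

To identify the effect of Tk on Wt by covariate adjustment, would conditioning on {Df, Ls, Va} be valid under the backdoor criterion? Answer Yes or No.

Backdoor paths from Tk to Wt (paths whose first edge points into Tk):
  P1: Tk <- Df -> Va -> Wt
  P2: Tk <- Df -> Wt
  P3: Tk <- Ls -> Wt
Condition 1 (no descendant of Tk in the set): holds — descendants of Tk are {Wt}; none are in {Df, Ls, Va}.
Condition 2 (every backdoor path blocked by {Df, Ls, Va}):
  P1: blocked at fork node Df ∈ conditioning set.
  P2: blocked at fork node Df ∈ conditioning set.
  P3: blocked at fork node Ls ∈ conditioning set.
{Df, Ls, Va} satisfies the backdoor criterion.

Yes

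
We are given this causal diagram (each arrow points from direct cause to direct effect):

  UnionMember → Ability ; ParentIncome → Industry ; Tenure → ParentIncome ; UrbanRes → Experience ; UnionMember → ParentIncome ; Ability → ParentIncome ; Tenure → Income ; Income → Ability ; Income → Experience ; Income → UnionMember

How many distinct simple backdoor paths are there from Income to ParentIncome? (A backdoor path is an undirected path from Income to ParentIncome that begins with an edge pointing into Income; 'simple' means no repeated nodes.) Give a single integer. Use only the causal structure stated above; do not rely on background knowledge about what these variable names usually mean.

1

A backdoor path from Income to ParentIncome is any simple undirected path whose first edge points into Income (i.e. leaves Income via a parent).
Parents of Income: {Tenure}.
Enumerating:
  P1: Income <- Tenure -> ParentIncome
That exhausts the simple backdoor paths. Count: 1.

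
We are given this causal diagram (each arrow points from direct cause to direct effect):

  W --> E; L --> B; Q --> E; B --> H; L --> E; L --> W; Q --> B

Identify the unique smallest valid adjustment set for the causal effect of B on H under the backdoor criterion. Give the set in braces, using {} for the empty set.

Variables eligible for adjustment (non-descendants of B, excluding B and H): {E, L, Q, W}.
Backdoor paths from B to H:
  (none)
With no backdoor paths the empty set already satisfies the criterion, and it is trivially minimal.

{}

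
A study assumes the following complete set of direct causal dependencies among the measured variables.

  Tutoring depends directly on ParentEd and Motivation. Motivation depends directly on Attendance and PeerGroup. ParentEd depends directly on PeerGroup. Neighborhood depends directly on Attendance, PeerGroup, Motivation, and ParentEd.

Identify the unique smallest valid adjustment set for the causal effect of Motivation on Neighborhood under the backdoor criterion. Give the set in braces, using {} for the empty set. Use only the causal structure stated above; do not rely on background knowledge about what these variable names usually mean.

{Attendance, PeerGroup}

Variables eligible for adjustment (non-descendants of Motivation, excluding Motivation and Neighborhood): {Attendance, ParentEd, PeerGroup}.
Backdoor paths from Motivation to Neighborhood:
  P1: Motivation <- Attendance -> Neighborhood
  P2: Motivation <- PeerGroup -> ParentEd -> Neighborhood
  P3: Motivation <- PeerGroup -> Neighborhood
The empty set is not sufficient: P1 (Motivation <- Attendance -> Neighborhood) has no collider blocking it and no conditioned non-collider, so it is open.
Try {Attendance, PeerGroup}:
  P1: blocked at fork node Attendance ∈ conditioning set.
  P2: blocked at fork node PeerGroup ∈ conditioning set.
  P3: blocked at fork node PeerGroup ∈ conditioning set.
{Attendance, PeerGroup} contains no descendant of Motivation and blocks every backdoor path.
Every element of {Attendance, PeerGroup} is needed (dropping Attendance leaves P1 open; dropping PeerGroup leaves P2 open), so no proper subset is valid.
Among all size-2 subsets of the eligible variables, only {Attendance, PeerGroup} blocks every backdoor path, so it is the unique smallest valid adjustment set.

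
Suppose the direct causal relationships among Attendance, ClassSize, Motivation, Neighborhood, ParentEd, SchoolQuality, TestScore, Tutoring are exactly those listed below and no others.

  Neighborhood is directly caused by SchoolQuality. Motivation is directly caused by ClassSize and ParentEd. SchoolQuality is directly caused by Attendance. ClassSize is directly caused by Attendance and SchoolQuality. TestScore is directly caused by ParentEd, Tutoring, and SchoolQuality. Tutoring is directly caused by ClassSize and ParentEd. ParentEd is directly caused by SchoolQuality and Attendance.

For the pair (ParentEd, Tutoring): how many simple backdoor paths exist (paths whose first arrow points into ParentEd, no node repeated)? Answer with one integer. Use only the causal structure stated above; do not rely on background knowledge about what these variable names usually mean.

A backdoor path from ParentEd to Tutoring is any simple undirected path whose first edge points into ParentEd (i.e. leaves ParentEd via a parent).
Parents of ParentEd: {Attendance, SchoolQuality}.
Enumerating:
  P1: ParentEd <- Attendance -> SchoolQuality -> ClassSize -> Tutoring
  P2: ParentEd <- Attendance -> SchoolQuality -> TestScore <- Tutoring
  P3: ParentEd <- Attendance -> ClassSize <- SchoolQuality -> TestScore <- Tutoring
  P4: ParentEd <- Attendance -> ClassSize -> Tutoring
  P5: ParentEd <- SchoolQuality <- Attendance -> ClassSize -> Tutoring
  P6: ParentEd <- SchoolQuality -> ClassSize -> Tutoring
  P7: ParentEd <- SchoolQuality -> TestScore <- Tutoring
That exhausts the simple backdoor paths. Count: 7.

7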